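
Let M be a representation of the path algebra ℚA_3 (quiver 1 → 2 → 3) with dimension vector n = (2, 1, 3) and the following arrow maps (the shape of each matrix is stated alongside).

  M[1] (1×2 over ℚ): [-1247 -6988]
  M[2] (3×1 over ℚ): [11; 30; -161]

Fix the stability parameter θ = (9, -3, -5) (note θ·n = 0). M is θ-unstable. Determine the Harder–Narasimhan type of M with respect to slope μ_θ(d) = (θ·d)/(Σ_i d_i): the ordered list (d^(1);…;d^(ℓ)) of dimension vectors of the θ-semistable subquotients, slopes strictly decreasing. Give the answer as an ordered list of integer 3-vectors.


Interval decomposition of M: I[1,1], I[1,3], I[3,3]^2.
HN type (ℓ=3): μ^(1)=9; μ^(2)=1/3; μ^(3)=-5

((1, 0, 0); (1, 1, 1); (0, 0, 2))


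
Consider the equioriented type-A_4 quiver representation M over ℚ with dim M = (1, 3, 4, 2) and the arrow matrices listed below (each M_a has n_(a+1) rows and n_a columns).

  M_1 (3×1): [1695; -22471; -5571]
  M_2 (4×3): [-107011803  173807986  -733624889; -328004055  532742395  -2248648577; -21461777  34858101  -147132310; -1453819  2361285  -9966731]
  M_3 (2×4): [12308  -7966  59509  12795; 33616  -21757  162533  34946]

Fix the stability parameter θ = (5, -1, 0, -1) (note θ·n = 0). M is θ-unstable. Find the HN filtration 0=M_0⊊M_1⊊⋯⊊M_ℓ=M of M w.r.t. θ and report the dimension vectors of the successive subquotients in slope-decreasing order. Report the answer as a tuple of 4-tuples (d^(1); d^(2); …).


Interval decomposition of M: I[1,4], I[2,3], I[2,4], I[3,3].
HN type (ℓ=4): μ^(1)=3/4; μ^(2)=0; μ^(3)=-1/2; μ^(4)=-1

((1, 1, 1, 1); (0, 0, 2, 0); (0, 0, 1, 1); (0, 2, 0, 0))


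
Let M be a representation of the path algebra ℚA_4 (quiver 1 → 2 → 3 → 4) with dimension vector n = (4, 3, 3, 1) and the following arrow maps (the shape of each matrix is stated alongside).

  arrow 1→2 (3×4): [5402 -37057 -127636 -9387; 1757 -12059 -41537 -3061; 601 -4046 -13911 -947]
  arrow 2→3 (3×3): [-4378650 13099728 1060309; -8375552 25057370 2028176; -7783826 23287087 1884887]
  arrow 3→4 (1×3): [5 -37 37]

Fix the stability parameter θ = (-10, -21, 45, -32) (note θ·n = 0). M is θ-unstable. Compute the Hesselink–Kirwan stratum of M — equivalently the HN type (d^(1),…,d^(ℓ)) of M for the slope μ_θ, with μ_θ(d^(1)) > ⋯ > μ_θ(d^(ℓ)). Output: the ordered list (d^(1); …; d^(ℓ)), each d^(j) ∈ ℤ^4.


Via rank(M_{q-1}∘⋯∘M_p): M ≅ I[1,1], I[1,3]^2, I[1,4].
μ_θ-semistable layers: μ^(1)=45; μ^(2)=13/2; μ^(3)=-10; μ^(4)=-31/2

((0, 0, 2, 0); (0, 0, 1, 1); (1, 0, 0, 0); (3, 3, 0, 0))


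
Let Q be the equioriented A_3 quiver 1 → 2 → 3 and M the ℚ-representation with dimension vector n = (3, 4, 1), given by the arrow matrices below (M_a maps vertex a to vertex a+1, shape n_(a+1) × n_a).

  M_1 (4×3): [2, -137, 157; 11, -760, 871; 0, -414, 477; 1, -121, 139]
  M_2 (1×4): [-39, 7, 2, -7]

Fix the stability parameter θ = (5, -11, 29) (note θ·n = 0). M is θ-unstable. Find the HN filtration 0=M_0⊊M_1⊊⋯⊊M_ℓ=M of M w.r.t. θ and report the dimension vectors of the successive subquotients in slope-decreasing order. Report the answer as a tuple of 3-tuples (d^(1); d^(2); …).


Via rank(M_{q-1}∘⋯∘M_p): M ≅ I[1,2]^2, I[1,3], I[2,2].
μ_θ-semistable layers: μ^(1)=29; μ^(2)=-3; μ^(3)=-11

((0, 0, 1); (3, 3, 0); (0, 1, 0))


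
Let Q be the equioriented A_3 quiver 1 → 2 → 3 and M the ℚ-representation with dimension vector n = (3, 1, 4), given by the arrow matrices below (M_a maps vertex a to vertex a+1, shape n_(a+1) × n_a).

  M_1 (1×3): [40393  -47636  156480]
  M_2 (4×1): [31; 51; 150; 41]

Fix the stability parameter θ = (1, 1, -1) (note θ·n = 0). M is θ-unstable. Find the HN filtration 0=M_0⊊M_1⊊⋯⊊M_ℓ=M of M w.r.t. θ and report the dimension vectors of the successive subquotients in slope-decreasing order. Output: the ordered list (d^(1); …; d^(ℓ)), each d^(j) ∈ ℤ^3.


Via rank(M_{q-1}∘⋯∘M_p): M ≅ I[1,1]^2, I[1,3], I[3,3]^3.
μ_θ-semistable layers: μ^(1)=1; μ^(2)=1/3; μ^(3)=-1

((2, 0, 0); (1, 1, 1); (0, 0, 3))


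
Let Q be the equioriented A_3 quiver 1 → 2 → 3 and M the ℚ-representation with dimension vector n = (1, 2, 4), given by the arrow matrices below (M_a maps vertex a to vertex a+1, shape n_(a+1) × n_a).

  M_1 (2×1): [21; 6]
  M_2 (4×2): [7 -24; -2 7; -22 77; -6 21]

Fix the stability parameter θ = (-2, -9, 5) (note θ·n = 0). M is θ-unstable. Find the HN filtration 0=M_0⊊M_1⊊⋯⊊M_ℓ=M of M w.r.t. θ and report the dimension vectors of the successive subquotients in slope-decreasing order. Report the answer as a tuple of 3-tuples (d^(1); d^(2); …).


Via rank(M_{q-1}∘⋯∘M_p): M ≅ I[1,3], I[2,3], I[3,3]^2.
μ_θ-semistable layers: μ^(1)=5; μ^(2)=-11/2; μ^(3)=-9

((0, 0, 4); (1, 1, 0); (0, 1, 0))


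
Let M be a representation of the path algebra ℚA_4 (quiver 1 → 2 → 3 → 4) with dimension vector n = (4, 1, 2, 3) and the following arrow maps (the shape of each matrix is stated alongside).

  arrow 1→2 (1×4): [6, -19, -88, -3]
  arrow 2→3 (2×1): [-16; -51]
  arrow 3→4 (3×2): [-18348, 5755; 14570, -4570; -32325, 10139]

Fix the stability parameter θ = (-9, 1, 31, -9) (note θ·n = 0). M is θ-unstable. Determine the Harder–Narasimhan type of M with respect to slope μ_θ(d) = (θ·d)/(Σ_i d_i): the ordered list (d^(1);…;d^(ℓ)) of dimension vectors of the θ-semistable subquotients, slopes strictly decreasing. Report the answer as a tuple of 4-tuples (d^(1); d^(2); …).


Interval decomposition of M: I[1,1]^3, I[1,4], I[3,4], I[4,4].
HN type (ℓ=3): μ^(1)=11; μ^(2)=1; μ^(3)=-9

((0, 0, 2, 2); (0, 1, 0, 0); (4, 0, 0, 1))


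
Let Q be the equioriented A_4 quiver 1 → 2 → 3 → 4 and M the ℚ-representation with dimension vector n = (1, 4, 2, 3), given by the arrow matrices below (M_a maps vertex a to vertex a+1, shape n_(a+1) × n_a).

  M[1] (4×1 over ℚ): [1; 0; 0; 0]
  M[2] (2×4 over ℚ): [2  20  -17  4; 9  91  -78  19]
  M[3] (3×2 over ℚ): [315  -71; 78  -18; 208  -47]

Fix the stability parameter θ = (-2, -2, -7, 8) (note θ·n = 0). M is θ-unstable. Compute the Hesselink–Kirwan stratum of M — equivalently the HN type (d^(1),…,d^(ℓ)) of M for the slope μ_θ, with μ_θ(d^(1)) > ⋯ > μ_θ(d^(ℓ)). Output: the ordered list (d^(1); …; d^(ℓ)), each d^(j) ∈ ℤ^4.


Barcode: M ≅ I[1,4], I[2,2]^2, I[2,4], I[4,4]. HN layers by μ_θ (4 steps, strictly decreasing):
  μ^(1)=8; μ^(2)=-2; μ^(3)=-11/3; μ^(4)=-9/2

((0, 0, 0, 3); (0, 2, 0, 0); (1, 1, 1, 0); (0, 1, 1, 0))


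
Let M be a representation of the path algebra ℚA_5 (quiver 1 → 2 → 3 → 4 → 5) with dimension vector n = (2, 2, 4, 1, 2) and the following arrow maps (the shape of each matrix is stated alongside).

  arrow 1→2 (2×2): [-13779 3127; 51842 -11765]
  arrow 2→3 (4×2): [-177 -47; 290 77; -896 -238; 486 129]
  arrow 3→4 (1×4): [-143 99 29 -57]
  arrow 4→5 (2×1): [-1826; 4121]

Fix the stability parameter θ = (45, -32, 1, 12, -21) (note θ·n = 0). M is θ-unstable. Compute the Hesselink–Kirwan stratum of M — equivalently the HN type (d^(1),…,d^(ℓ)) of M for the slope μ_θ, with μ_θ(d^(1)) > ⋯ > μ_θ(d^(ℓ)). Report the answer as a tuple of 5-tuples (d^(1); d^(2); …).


Via rank(M_{q-1}∘⋯∘M_p): M ≅ I[1,3], I[1,5], I[3,3]^2, I[5,5].
μ_θ-semistable layers: μ^(1)=14/3; μ^(2)=1; μ^(3)=-21

((1, 1, 1, 0, 0); (1, 1, 3, 1, 1); (0, 0, 0, 0, 1))


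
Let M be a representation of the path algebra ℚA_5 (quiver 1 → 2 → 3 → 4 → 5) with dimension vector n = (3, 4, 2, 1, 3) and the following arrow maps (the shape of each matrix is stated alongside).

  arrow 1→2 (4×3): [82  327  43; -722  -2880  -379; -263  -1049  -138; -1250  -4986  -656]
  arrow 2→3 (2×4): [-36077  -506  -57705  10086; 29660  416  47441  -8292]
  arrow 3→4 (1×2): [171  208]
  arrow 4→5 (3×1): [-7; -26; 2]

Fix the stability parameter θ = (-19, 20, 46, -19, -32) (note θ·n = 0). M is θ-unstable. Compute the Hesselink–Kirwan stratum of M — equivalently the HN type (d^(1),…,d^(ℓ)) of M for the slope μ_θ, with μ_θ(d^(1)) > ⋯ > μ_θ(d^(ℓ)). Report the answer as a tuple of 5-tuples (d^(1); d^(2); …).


Barcode: M ≅ I[1,2], I[1,3], I[1,5], I[2,2], I[5,5]^2. HN layers by μ_θ (5 steps, strictly decreasing):
  μ^(1)=46; μ^(2)=20; μ^(3)=15/4; μ^(4)=-19; μ^(5)=-32

((0, 0, 1, 0, 0); (0, 3, 0, 0, 0); (0, 1, 1, 1, 1); (3, 0, 0, 0, 0); (0, 0, 0, 0, 2))


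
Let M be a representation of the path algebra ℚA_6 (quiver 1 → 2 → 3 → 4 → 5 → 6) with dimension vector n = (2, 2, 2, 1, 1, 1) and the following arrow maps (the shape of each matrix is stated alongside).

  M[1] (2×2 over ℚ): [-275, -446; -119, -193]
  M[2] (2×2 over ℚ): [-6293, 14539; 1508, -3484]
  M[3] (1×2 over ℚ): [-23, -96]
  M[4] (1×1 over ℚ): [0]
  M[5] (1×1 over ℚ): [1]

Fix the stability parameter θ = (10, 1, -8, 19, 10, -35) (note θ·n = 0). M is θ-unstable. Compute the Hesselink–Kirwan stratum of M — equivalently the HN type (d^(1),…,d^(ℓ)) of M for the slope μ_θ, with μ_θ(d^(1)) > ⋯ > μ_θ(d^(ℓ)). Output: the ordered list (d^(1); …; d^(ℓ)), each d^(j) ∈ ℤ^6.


Via rank(M_{q-1}∘⋯∘M_p): M ≅ I[1,2], I[1,4], I[3,3], I[5,6].
μ_θ-semistable layers: μ^(1)=19; μ^(2)=11/2; μ^(3)=1; μ^(4)=-8; μ^(5)=-25/2

((0, 0, 0, 1, 0, 0); (1, 1, 0, 0, 0, 0); (1, 1, 1, 0, 0, 0); (0, 0, 1, 0, 0, 0); (0, 0, 0, 0, 1, 1))


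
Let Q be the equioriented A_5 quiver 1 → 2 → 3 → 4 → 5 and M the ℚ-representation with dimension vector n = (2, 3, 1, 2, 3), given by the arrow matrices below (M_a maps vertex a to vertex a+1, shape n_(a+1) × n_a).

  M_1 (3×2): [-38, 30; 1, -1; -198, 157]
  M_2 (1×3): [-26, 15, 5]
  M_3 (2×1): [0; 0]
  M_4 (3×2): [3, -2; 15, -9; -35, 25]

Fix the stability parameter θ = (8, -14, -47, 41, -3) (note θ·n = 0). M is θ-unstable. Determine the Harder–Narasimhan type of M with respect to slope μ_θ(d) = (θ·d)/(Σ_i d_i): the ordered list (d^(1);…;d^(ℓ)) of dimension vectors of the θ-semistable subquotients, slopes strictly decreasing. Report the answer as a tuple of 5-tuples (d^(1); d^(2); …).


Via rank(M_{q-1}∘⋯∘M_p): M ≅ I[1,2], I[1,3], I[2,2], I[4,5]^2, I[5,5].
μ_θ-semistable layers: μ^(1)=19; μ^(2)=-3; μ^(3)=-14; μ^(4)=-53/3

((0, 0, 0, 2, 2); (1, 1, 0, 0, 1); (0, 1, 0, 0, 0); (1, 1, 1, 0, 0))


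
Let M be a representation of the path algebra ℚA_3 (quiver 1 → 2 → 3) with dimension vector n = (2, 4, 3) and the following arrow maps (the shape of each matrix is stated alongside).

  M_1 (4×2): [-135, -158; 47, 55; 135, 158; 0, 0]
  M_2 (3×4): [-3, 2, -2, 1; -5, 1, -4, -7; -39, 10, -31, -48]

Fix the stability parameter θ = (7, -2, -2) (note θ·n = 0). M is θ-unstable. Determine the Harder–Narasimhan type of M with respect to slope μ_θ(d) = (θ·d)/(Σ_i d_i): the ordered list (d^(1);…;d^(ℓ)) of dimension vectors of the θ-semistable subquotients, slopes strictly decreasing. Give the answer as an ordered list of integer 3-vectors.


Interval decomposition of M: I[1,3]^2, I[2,2], I[2,3].
HN type (ℓ=2): μ^(1)=1; μ^(2)=-2

((2, 2, 2); (0, 2, 1))


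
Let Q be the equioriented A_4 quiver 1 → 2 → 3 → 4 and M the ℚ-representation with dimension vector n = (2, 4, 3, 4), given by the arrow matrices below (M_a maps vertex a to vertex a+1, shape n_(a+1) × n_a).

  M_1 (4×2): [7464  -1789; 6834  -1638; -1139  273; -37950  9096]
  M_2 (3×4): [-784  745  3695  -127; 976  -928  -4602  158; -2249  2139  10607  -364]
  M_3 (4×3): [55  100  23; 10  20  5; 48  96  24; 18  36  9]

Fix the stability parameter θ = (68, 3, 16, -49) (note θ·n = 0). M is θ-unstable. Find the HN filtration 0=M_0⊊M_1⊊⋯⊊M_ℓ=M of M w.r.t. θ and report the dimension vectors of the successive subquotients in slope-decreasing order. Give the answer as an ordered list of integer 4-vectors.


Interval decomposition of M: I[1,4]^2, I[2,2], I[2,3], I[4,4]^2.
HN type (ℓ=4): μ^(1)=16; μ^(2)=19/2; μ^(3)=3; μ^(4)=-49

((0, 0, 1, 0); (2, 2, 2, 2); (0, 2, 0, 0); (0, 0, 0, 2))


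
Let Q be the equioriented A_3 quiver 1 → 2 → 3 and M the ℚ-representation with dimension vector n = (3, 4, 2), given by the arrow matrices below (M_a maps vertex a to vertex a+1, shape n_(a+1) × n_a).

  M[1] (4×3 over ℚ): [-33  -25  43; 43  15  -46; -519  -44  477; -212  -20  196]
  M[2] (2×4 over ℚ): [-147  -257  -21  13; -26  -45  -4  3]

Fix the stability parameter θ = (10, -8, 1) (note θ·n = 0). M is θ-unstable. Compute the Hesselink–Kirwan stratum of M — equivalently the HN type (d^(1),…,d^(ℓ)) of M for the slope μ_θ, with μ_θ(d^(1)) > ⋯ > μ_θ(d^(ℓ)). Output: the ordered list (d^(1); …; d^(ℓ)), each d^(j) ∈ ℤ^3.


Via rank(M_{q-1}∘⋯∘M_p): M ≅ I[1,2], I[1,3]^2, I[2,2].
μ_θ-semistable layers: μ^(1)=1; μ^(2)=-8

((3, 3, 2); (0, 1, 0))


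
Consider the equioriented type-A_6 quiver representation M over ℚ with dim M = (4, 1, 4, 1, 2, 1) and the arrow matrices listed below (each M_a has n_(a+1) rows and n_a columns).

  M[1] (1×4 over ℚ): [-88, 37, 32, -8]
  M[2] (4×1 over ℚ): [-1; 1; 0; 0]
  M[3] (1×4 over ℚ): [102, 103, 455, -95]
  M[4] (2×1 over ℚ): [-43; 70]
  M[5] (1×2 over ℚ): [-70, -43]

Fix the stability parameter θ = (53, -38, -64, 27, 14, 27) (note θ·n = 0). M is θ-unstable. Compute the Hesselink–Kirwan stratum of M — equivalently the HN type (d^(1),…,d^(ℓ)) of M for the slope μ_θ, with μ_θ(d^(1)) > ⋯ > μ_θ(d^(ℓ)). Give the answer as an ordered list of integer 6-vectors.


Interval decomposition of M: I[1,1]^3, I[1,5], I[3,3]^3, I[5,6].
HN type (ℓ=6): μ^(1)=53; μ^(2)=27; μ^(3)=41/2; μ^(4)=14; μ^(5)=-49/3; μ^(6)=-64

((3, 0, 0, 0, 0, 0); (0, 0, 0, 0, 0, 1); (0, 0, 0, 1, 1, 0); (0, 0, 0, 0, 1, 0); (1, 1, 1, 0, 0, 0); (0, 0, 3, 0, 0, 0))


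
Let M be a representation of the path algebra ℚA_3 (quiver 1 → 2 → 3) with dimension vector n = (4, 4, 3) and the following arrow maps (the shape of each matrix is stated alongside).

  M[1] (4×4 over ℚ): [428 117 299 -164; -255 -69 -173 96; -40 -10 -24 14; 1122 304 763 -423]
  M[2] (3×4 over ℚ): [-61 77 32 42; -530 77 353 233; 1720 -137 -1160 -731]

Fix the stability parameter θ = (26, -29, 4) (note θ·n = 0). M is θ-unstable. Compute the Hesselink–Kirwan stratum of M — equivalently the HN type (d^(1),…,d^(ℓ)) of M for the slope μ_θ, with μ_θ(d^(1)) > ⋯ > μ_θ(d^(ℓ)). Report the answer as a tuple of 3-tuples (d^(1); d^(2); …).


Barcode: M ≅ I[1,2], I[1,3]^3. HN layers by μ_θ (2 steps, strictly decreasing):
  μ^(1)=4; μ^(2)=-3/2

((0, 0, 3); (4, 4, 0))


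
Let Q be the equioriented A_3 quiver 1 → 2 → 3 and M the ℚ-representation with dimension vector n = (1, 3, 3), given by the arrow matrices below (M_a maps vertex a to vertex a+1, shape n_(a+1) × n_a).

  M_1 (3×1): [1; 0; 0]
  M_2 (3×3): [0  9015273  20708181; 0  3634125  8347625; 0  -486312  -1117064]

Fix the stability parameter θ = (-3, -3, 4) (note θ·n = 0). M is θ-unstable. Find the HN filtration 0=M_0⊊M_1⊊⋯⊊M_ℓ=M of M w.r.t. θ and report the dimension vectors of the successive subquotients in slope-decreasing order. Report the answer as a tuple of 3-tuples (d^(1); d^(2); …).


Barcode: M ≅ I[1,2], I[2,2], I[2,3], I[3,3]^2. HN layers by μ_θ (2 steps, strictly decreasing):
  μ^(1)=4; μ^(2)=-3

((0, 0, 3); (1, 3, 0))


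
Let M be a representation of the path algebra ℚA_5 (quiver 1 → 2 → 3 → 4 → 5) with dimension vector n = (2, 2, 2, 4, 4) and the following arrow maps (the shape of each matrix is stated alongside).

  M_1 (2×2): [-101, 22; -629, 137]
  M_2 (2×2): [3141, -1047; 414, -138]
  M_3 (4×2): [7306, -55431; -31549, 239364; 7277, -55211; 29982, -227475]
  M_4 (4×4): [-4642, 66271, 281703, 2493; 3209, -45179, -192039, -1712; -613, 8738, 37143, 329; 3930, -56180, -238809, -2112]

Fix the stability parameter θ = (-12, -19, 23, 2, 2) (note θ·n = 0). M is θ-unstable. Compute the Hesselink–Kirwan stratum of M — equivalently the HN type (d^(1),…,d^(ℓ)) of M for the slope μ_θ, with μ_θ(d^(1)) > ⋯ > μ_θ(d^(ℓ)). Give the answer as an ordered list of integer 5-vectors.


Via rank(M_{q-1}∘⋯∘M_p): M ≅ I[1,2], I[1,5], I[3,4], I[4,5]^2, I[5,5].
μ_θ-semistable layers: μ^(1)=25/2; μ^(2)=9; μ^(3)=2; μ^(4)=-31/2

((0, 0, 1, 1, 0); (0, 0, 1, 1, 1); (0, 0, 0, 2, 3); (2, 2, 0, 0, 0))


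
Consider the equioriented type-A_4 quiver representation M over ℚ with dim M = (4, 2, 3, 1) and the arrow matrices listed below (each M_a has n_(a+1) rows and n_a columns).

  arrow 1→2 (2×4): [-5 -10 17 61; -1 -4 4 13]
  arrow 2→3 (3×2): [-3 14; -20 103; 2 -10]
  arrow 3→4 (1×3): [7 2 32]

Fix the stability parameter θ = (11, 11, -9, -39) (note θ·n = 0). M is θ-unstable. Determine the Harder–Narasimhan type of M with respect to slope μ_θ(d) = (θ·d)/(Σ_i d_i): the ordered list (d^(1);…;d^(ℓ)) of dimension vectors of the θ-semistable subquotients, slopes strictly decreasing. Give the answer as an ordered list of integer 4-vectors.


Via rank(M_{q-1}∘⋯∘M_p): M ≅ I[1,1]^2, I[1,3], I[1,4], I[3,3].
μ_θ-semistable layers: μ^(1)=11; μ^(2)=13/3; μ^(3)=-13/2; μ^(4)=-9

((2, 0, 0, 0); (1, 1, 1, 0); (1, 1, 1, 1); (0, 0, 1, 0))


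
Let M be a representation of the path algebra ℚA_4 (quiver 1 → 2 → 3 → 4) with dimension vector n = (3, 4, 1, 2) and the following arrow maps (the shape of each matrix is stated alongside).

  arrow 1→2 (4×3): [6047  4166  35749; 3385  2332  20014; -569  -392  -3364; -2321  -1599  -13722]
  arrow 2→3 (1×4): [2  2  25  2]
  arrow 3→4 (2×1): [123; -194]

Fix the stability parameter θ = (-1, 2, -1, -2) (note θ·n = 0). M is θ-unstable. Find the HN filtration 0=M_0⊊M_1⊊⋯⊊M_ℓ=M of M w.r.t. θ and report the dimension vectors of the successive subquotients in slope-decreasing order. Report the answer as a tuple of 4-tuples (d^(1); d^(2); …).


Via rank(M_{q-1}∘⋯∘M_p): M ≅ I[1,2]^2, I[1,4], I[2,2], I[4,4].
μ_θ-semistable layers: μ^(1)=2; μ^(2)=-1/3; μ^(3)=-1; μ^(4)=-2

((0, 3, 0, 0); (0, 1, 1, 1); (3, 0, 0, 0); (0, 0, 0, 1))


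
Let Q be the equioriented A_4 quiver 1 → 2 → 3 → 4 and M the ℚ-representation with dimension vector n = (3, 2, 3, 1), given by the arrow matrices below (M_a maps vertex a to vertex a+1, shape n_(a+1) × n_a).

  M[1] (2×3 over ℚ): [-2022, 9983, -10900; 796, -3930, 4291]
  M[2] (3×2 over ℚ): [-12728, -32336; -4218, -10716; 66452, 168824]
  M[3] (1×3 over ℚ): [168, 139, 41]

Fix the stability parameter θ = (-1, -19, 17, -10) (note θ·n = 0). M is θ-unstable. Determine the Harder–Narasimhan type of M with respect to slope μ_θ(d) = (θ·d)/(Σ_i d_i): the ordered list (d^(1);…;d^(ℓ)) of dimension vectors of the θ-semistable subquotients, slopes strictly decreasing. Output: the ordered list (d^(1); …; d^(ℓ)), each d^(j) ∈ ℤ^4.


Interval decomposition of M: I[1,1], I[1,2], I[1,4], I[3,3]^2.
HN type (ℓ=4): μ^(1)=17; μ^(2)=7/2; μ^(3)=-1; μ^(4)=-10

((0, 0, 2, 0); (0, 0, 1, 1); (1, 0, 0, 0); (2, 2, 0, 0))


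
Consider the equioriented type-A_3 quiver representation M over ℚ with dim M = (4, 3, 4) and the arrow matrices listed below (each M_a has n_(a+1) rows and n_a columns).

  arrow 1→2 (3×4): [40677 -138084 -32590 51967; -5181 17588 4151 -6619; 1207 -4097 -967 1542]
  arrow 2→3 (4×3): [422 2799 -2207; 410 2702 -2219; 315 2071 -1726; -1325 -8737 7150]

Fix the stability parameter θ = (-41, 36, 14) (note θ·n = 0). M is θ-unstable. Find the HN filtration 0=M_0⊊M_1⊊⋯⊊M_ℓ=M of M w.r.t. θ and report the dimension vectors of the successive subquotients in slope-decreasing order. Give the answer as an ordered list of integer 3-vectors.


Via rank(M_{q-1}∘⋯∘M_p): M ≅ I[1,1], I[1,3]^3, I[3,3].
μ_θ-semistable layers: μ^(1)=25; μ^(2)=14; μ^(3)=-41

((0, 3, 3); (0, 0, 1); (4, 0, 0))


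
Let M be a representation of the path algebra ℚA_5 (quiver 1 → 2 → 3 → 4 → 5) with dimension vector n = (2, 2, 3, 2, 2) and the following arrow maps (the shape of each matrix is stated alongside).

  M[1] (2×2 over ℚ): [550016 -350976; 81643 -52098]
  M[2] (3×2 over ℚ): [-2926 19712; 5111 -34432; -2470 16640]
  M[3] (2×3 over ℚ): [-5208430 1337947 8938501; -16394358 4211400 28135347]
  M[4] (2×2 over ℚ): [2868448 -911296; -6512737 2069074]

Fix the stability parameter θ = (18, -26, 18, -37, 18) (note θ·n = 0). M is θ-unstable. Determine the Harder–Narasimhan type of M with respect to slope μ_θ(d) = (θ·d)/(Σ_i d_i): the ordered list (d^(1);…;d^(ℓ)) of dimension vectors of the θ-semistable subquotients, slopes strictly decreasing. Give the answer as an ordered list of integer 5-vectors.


Interval decomposition of M: I[1,1], I[1,2], I[2,5], I[3,3], I[3,4], I[5,5].
HN type (ℓ=4): μ^(1)=18; μ^(2)=-4; μ^(3)=-19/2; μ^(4)=-26

((1, 0, 1, 0, 2); (1, 1, 0, 0, 0); (0, 0, 2, 2, 0); (0, 1, 0, 0, 0))


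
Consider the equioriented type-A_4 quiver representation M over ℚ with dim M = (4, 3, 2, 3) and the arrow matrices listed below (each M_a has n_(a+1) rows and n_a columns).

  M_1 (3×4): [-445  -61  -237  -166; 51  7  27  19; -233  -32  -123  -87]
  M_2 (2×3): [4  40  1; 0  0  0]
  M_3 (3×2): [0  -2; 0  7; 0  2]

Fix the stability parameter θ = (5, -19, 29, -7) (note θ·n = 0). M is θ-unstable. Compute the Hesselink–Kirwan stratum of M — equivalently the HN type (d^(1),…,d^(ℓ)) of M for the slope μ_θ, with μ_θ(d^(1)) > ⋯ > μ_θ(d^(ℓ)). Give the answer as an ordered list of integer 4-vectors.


Barcode: M ≅ I[1,1], I[1,2]^2, I[1,3], I[3,4], I[4,4]^2. HN layers by μ_θ (4 steps, strictly decreasing):
  μ^(1)=29; μ^(2)=11; μ^(3)=5; μ^(4)=-7

((0, 0, 1, 0); (0, 0, 1, 1); (1, 0, 0, 0); (3, 3, 0, 2))


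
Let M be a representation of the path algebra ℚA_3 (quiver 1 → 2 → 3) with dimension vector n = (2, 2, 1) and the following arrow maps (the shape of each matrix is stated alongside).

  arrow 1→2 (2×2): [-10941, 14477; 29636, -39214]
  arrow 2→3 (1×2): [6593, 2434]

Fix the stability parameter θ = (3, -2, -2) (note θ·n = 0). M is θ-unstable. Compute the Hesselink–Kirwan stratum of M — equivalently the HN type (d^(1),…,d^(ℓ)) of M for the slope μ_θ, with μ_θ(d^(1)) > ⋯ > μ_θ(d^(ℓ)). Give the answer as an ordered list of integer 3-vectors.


Via rank(M_{q-1}∘⋯∘M_p): M ≅ I[1,2], I[1,3].
μ_θ-semistable layers: μ^(1)=1/2; μ^(2)=-1/3

((1, 1, 0); (1, 1, 1))


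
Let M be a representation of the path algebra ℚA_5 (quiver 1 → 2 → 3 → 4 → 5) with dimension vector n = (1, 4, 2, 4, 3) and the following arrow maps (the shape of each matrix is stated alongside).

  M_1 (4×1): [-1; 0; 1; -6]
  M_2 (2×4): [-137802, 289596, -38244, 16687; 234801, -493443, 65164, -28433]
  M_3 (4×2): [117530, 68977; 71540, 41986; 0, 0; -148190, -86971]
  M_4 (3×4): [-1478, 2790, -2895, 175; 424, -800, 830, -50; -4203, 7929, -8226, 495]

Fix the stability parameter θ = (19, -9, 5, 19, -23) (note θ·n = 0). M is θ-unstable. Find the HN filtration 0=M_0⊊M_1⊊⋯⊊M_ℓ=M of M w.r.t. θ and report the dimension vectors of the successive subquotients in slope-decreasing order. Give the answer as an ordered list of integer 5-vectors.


Via rank(M_{q-1}∘⋯∘M_p): M ≅ I[1,5], I[2,2]^2, I[2,3], I[4,4]^2, I[4,5], I[5,5].
μ_θ-semistable layers: μ^(1)=19; μ^(2)=5; μ^(3)=11/5; μ^(4)=-2; μ^(5)=-9; μ^(6)=-23

((0, 0, 0, 2, 0); (0, 0, 1, 0, 0); (1, 1, 1, 1, 1); (0, 0, 0, 1, 1); (0, 3, 0, 0, 0); (0, 0, 0, 0, 1))


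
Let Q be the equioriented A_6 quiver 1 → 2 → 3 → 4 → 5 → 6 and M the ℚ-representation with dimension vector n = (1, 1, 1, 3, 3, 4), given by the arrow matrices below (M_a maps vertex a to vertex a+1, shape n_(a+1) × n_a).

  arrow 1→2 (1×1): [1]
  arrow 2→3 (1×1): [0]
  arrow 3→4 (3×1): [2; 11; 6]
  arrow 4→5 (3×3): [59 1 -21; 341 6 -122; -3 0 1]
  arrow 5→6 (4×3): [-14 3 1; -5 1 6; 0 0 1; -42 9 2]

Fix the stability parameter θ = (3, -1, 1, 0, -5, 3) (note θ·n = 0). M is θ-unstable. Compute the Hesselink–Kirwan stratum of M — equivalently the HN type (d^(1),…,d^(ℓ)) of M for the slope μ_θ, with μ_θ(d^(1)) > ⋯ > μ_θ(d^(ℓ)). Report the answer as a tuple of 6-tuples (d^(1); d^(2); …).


Via rank(M_{q-1}∘⋯∘M_p): M ≅ I[1,2], I[3,6], I[4,6]^2, I[6,6].
μ_θ-semistable layers: μ^(1)=3; μ^(2)=1; μ^(3)=-4/3; μ^(4)=-5/2

((0, 0, 0, 0, 0, 4); (1, 1, 0, 0, 0, 0); (0, 0, 1, 1, 1, 0); (0, 0, 0, 2, 2, 0))


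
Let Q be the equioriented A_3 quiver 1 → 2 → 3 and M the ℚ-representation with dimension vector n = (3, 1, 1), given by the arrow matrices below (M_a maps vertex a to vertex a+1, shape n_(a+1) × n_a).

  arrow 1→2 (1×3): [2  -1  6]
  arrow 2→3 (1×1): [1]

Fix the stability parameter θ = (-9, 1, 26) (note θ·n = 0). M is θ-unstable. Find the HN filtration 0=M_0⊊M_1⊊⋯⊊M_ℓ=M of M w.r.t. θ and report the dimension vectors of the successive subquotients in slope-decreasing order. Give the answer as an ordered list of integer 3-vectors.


Via rank(M_{q-1}∘⋯∘M_p): M ≅ I[1,1]^2, I[1,3].
μ_θ-semistable layers: μ^(1)=26; μ^(2)=1; μ^(3)=-9

((0, 0, 1); (0, 1, 0); (3, 0, 0))


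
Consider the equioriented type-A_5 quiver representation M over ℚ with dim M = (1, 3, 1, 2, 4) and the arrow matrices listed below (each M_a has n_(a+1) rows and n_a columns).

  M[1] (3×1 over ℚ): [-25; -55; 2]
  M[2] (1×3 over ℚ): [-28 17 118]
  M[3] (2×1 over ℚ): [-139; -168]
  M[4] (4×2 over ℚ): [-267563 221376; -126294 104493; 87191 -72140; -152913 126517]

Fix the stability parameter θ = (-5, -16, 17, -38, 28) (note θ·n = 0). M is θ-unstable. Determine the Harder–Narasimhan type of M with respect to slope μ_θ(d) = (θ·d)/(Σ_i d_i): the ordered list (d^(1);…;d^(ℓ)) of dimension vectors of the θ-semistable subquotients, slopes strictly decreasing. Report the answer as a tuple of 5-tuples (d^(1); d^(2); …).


Via rank(M_{q-1}∘⋯∘M_p): M ≅ I[1,5], I[2,2]^2, I[4,5], I[5,5]^2.
μ_θ-semistable layers: μ^(1)=28; μ^(2)=-21/2; μ^(3)=-16; μ^(4)=-38

((0, 0, 0, 0, 4); (1, 1, 1, 1, 0); (0, 2, 0, 0, 0); (0, 0, 0, 1, 0))


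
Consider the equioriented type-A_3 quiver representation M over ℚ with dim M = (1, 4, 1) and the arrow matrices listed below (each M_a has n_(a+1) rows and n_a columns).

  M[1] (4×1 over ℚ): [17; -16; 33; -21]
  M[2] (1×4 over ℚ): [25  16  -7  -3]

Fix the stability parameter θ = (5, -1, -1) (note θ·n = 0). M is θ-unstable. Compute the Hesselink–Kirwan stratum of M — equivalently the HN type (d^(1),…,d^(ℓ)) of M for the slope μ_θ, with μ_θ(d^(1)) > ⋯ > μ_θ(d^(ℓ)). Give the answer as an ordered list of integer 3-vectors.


Via rank(M_{q-1}∘⋯∘M_p): M ≅ I[1,3], I[2,2]^3.
μ_θ-semistable layers: μ^(1)=1; μ^(2)=-1

((1, 1, 1); (0, 3, 0))


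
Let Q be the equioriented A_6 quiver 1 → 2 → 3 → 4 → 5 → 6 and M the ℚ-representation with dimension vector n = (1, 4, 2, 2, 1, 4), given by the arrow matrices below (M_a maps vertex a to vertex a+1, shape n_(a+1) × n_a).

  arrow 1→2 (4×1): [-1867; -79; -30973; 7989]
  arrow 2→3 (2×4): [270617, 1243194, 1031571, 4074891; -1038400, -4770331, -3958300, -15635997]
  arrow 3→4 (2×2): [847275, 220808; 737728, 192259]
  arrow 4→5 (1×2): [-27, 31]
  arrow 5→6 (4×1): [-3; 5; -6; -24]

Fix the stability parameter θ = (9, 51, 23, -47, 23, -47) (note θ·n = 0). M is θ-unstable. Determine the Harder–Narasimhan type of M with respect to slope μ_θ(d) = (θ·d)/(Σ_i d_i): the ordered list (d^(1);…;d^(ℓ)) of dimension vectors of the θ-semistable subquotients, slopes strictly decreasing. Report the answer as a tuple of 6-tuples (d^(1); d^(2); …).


Via rank(M_{q-1}∘⋯∘M_p): M ≅ I[1,6], I[2,2]^2, I[2,4], I[6,6]^3.
μ_θ-semistable layers: μ^(1)=51; μ^(2)=9; μ^(3)=2; μ^(4)=-47

((0, 2, 0, 0, 0, 0); (0, 1, 1, 1, 0, 0); (1, 1, 1, 1, 1, 1); (0, 0, 0, 0, 0, 3))


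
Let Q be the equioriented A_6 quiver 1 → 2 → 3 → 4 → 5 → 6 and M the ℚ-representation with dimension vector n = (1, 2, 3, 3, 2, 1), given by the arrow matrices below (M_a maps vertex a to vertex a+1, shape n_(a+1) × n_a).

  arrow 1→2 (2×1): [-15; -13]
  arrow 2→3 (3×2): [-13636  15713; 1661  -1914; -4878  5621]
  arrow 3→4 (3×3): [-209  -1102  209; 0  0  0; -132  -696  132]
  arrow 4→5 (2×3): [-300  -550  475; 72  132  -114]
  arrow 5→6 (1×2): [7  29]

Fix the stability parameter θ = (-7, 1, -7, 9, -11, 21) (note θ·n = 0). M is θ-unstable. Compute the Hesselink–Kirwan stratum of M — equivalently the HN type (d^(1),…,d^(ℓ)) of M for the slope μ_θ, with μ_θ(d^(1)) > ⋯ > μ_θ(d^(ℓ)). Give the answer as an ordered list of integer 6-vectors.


Via rank(M_{q-1}∘⋯∘M_p): M ≅ I[1,3], I[2,3], I[3,4], I[4,4], I[4,6], I[5,5].
μ_θ-semistable layers: μ^(1)=21; μ^(2)=9; μ^(3)=-1; μ^(4)=-3; μ^(5)=-7; μ^(6)=-11

((0, 0, 0, 0, 0, 1); (0, 0, 0, 2, 0, 0); (0, 0, 0, 1, 1, 0); (0, 2, 2, 0, 0, 0); (1, 0, 1, 0, 0, 0); (0, 0, 0, 0, 1, 0))


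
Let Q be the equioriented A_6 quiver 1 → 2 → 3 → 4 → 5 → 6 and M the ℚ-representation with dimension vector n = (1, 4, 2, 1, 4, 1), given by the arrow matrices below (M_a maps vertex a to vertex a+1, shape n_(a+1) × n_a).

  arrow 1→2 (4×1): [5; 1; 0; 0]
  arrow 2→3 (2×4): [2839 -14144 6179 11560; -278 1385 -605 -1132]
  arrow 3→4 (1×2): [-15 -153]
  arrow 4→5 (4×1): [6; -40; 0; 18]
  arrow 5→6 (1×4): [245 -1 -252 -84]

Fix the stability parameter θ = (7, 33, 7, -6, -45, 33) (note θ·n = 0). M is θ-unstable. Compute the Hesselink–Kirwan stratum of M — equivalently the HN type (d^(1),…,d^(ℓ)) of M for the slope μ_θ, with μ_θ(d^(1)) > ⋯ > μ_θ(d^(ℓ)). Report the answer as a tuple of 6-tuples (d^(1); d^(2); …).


Via rank(M_{q-1}∘⋯∘M_p): M ≅ I[1,3], I[2,2]^2, I[2,6], I[5,5]^3.
μ_θ-semistable layers: μ^(1)=33; μ^(2)=20; μ^(3)=7; μ^(4)=-11/4; μ^(5)=-45

((0, 2, 0, 0, 0, 1); (0, 1, 1, 0, 0, 0); (1, 0, 0, 0, 0, 0); (0, 1, 1, 1, 1, 0); (0, 0, 0, 0, 3, 0))


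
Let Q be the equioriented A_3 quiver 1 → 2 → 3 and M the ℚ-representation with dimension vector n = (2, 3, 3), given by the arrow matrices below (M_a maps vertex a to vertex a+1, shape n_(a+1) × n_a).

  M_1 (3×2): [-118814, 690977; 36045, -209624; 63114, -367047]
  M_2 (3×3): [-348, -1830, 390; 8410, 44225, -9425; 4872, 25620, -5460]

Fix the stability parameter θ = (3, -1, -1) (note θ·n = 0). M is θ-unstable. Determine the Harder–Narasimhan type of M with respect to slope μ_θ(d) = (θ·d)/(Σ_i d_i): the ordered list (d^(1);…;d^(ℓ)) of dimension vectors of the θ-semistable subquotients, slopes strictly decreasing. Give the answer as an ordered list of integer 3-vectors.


Via rank(M_{q-1}∘⋯∘M_p): M ≅ I[1,2], I[1,3], I[2,2], I[3,3]^2.
μ_θ-semistable layers: μ^(1)=1; μ^(2)=1/3; μ^(3)=-1

((1, 1, 0); (1, 1, 1); (0, 1, 2))


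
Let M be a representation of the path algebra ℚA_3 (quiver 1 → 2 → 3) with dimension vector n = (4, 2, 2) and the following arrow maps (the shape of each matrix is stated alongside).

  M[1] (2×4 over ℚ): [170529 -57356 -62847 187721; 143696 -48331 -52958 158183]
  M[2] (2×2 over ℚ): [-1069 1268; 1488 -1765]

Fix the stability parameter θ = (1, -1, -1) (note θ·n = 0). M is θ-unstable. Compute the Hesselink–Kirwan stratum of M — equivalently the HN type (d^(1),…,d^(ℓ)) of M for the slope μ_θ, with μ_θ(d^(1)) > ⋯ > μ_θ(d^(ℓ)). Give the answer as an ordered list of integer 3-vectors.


Barcode: M ≅ I[1,1]^2, I[1,3]^2. HN layers by μ_θ (2 steps, strictly decreasing):
  μ^(1)=1; μ^(2)=-1/3

((2, 0, 0); (2, 2, 2))


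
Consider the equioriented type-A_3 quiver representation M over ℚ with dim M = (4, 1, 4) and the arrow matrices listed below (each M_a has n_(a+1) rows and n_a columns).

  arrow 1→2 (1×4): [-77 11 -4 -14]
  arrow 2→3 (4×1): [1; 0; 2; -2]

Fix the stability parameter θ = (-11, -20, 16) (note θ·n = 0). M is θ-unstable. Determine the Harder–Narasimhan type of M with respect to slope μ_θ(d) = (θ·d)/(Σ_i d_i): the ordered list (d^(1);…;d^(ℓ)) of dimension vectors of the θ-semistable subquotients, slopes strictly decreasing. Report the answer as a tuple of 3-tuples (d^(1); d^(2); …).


Interval decomposition of M: I[1,1]^3, I[1,3], I[3,3]^3.
HN type (ℓ=3): μ^(1)=16; μ^(2)=-11; μ^(3)=-31/2

((0, 0, 4); (3, 0, 0); (1, 1, 0))


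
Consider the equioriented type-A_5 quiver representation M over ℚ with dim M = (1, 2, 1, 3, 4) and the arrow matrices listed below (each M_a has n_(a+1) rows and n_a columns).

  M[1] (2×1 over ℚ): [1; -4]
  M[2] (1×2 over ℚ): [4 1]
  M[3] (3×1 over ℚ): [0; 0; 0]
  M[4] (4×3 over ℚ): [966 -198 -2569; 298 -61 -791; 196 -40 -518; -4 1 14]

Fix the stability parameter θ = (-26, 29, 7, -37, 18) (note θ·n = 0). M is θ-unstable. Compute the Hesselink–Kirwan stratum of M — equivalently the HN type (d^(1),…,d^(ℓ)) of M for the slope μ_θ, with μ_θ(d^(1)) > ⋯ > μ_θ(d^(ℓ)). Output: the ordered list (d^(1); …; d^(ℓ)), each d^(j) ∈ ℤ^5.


Barcode: M ≅ I[1,2], I[2,3], I[4,4], I[4,5]^2, I[5,5]^2. HN layers by μ_θ (4 steps, strictly decreasing):
  μ^(1)=29; μ^(2)=18; μ^(3)=-26; μ^(4)=-37

((0, 1, 0, 0, 0); (0, 1, 1, 0, 4); (1, 0, 0, 0, 0); (0, 0, 0, 3, 0))


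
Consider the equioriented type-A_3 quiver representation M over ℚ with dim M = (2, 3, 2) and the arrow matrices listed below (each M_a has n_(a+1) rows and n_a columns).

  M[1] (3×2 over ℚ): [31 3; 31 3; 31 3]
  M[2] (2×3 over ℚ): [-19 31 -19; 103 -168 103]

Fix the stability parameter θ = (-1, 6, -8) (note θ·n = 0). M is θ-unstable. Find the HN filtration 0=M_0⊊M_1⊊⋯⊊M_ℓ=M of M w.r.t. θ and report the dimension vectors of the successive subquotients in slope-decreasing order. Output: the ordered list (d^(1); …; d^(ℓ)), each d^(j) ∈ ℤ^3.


Interval decomposition of M: I[1,1], I[1,3], I[2,2], I[2,3].
HN type (ℓ=2): μ^(1)=6; μ^(2)=-1

((0, 1, 0); (2, 2, 2))


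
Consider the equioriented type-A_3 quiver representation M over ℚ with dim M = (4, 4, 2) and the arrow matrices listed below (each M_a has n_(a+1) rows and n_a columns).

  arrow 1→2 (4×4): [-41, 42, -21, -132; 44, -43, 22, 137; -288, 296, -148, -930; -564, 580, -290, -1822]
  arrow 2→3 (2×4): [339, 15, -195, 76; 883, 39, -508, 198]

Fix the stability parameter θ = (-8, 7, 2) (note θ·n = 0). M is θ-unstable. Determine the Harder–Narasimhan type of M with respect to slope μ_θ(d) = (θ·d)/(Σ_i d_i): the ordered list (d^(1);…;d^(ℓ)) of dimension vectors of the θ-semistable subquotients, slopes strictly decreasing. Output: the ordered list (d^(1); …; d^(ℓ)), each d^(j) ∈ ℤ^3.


Barcode: M ≅ I[1,2]^2, I[1,3]^2. HN layers by μ_θ (3 steps, strictly decreasing):
  μ^(1)=7; μ^(2)=9/2; μ^(3)=-8

((0, 2, 0); (0, 2, 2); (4, 0, 0))


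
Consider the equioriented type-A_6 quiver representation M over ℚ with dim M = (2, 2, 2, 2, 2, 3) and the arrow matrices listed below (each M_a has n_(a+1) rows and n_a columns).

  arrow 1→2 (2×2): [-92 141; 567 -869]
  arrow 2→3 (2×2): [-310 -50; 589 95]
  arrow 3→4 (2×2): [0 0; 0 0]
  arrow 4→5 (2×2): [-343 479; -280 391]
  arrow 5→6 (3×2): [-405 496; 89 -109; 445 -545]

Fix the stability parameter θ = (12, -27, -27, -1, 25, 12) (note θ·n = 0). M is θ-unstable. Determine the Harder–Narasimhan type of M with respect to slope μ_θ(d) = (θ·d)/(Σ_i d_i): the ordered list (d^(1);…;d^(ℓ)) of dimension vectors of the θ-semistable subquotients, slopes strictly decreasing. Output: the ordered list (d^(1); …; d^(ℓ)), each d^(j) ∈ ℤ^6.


Interval decomposition of M: I[1,2], I[1,3], I[3,3], I[4,6]^2, I[6,6].
HN type (ℓ=6): μ^(1)=37/2; μ^(2)=12; μ^(3)=-1; μ^(4)=-15/2; μ^(5)=-14; μ^(6)=-27

((0, 0, 0, 0, 2, 2); (0, 0, 0, 0, 0, 1); (0, 0, 0, 2, 0, 0); (1, 1, 0, 0, 0, 0); (1, 1, 1, 0, 0, 0); (0, 0, 1, 0, 0, 0))


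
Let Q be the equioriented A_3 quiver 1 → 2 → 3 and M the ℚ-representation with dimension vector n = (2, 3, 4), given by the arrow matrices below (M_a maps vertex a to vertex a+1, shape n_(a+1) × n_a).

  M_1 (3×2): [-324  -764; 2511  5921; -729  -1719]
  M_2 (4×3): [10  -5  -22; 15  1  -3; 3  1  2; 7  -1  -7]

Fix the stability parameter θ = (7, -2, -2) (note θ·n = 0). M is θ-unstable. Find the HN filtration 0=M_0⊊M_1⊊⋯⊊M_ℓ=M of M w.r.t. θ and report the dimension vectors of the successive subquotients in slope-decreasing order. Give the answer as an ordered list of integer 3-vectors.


Via rank(M_{q-1}∘⋯∘M_p): M ≅ I[1,1], I[1,3], I[2,3]^2, I[3,3].
μ_θ-semistable layers: μ^(1)=7; μ^(2)=1; μ^(3)=-2

((1, 0, 0); (1, 1, 1); (0, 2, 3))


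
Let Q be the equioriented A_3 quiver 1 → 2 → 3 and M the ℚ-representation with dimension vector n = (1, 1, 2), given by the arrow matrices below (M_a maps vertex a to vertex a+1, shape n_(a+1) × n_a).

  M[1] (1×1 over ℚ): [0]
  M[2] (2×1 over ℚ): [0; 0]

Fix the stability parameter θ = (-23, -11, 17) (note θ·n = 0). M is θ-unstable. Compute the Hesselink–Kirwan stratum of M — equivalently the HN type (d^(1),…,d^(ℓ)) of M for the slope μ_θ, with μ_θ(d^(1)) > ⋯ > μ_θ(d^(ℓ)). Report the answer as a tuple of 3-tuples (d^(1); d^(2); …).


Via rank(M_{q-1}∘⋯∘M_p): M ≅ I[1,1], I[2,2], I[3,3]^2.
μ_θ-semistable layers: μ^(1)=17; μ^(2)=-11; μ^(3)=-23

((0, 0, 2); (0, 1, 0); (1, 0, 0))


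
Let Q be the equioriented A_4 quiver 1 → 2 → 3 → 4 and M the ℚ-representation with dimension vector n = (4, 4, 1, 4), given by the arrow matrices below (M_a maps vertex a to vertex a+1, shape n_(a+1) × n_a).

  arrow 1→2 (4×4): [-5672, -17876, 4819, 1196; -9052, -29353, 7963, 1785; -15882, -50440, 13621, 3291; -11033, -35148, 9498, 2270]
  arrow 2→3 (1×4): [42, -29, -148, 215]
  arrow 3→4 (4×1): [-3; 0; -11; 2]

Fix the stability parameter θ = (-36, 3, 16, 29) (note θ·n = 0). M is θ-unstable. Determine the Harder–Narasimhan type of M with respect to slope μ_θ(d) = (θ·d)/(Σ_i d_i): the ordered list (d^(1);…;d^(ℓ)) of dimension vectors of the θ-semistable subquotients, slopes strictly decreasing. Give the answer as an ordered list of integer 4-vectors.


Barcode: M ≅ I[1,2]^3, I[1,4], I[4,4]^3. HN layers by μ_θ (4 steps, strictly decreasing):
  μ^(1)=29; μ^(2)=16; μ^(3)=3; μ^(4)=-36

((0, 0, 0, 4); (0, 0, 1, 0); (0, 4, 0, 0); (4, 0, 0, 0))


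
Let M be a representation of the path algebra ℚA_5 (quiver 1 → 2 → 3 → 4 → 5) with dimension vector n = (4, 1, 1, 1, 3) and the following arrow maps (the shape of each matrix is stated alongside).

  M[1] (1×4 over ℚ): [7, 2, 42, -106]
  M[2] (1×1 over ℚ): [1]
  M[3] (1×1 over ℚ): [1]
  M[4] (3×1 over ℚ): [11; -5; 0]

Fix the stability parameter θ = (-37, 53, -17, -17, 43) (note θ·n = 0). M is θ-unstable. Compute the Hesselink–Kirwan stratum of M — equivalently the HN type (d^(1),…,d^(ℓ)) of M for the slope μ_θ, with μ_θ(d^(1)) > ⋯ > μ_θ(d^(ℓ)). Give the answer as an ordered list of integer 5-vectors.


Interval decomposition of M: I[1,1]^3, I[1,5], I[5,5]^2.
HN type (ℓ=3): μ^(1)=43; μ^(2)=19/3; μ^(3)=-37

((0, 0, 0, 0, 3); (0, 1, 1, 1, 0); (4, 0, 0, 0, 0))


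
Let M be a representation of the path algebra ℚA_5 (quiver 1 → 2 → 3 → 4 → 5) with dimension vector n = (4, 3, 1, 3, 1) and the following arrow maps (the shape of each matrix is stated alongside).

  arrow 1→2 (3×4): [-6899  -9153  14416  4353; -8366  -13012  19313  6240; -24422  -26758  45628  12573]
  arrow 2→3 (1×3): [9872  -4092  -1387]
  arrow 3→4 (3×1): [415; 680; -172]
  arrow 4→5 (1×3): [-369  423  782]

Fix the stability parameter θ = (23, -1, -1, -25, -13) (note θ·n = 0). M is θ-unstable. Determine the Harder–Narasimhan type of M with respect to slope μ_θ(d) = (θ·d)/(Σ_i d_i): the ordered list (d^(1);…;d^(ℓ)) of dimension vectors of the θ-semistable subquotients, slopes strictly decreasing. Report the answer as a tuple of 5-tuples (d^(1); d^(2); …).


Via rank(M_{q-1}∘⋯∘M_p): M ≅ I[1,1], I[1,2]^2, I[1,5], I[4,4]^2.
μ_θ-semistable layers: μ^(1)=23; μ^(2)=11; μ^(3)=-17/5; μ^(4)=-25

((1, 0, 0, 0, 0); (2, 2, 0, 0, 0); (1, 1, 1, 1, 1); (0, 0, 0, 2, 0))
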